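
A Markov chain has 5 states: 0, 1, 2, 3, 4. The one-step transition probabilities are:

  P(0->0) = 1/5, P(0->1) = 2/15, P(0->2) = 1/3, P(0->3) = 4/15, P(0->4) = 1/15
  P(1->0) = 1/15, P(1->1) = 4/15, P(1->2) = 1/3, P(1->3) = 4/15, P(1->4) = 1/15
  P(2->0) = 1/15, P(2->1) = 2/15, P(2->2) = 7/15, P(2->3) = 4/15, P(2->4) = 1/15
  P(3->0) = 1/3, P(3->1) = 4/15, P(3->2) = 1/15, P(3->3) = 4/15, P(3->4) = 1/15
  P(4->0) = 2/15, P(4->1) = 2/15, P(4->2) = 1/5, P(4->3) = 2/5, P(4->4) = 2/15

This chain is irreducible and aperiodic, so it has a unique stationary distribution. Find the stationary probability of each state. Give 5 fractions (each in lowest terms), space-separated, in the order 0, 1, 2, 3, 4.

Answer: 457/2730 268/1365 394/1365 29/105 1/14

Derivation:
The stationary distribution satisfies pi = pi * P, i.e.:
  pi_0 = 1/5*pi_0 + 1/15*pi_1 + 1/15*pi_2 + 1/3*pi_3 + 2/15*pi_4
  pi_1 = 2/15*pi_0 + 4/15*pi_1 + 2/15*pi_2 + 4/15*pi_3 + 2/15*pi_4
  pi_2 = 1/3*pi_0 + 1/3*pi_1 + 7/15*pi_2 + 1/15*pi_3 + 1/5*pi_4
  pi_3 = 4/15*pi_0 + 4/15*pi_1 + 4/15*pi_2 + 4/15*pi_3 + 2/5*pi_4
  pi_4 = 1/15*pi_0 + 1/15*pi_1 + 1/15*pi_2 + 1/15*pi_3 + 2/15*pi_4
with normalization: pi_0 + pi_1 + pi_2 + pi_3 + pi_4 = 1.

Using the first 4 balance equations plus normalization, the linear system A*pi = b is:
  [-4/5, 1/15, 1/15, 1/3, 2/15] . pi = 0
  [2/15, -11/15, 2/15, 4/15, 2/15] . pi = 0
  [1/3, 1/3, -8/15, 1/15, 1/5] . pi = 0
  [4/15, 4/15, 4/15, -11/15, 2/5] . pi = 0
  [1, 1, 1, 1, 1] . pi = 1

Solving yields:
  pi_0 = 457/2730
  pi_1 = 268/1365
  pi_2 = 394/1365
  pi_3 = 29/105
  pi_4 = 1/14

Verification (pi * P):
  457/2730*1/5 + 268/1365*1/15 + 394/1365*1/15 + 29/105*1/3 + 1/14*2/15 = 457/2730 = pi_0  (ok)
  457/2730*2/15 + 268/1365*4/15 + 394/1365*2/15 + 29/105*4/15 + 1/14*2/15 = 268/1365 = pi_1  (ok)
  457/2730*1/3 + 268/1365*1/3 + 394/1365*7/15 + 29/105*1/15 + 1/14*1/5 = 394/1365 = pi_2  (ok)
  457/2730*4/15 + 268/1365*4/15 + 394/1365*4/15 + 29/105*4/15 + 1/14*2/5 = 29/105 = pi_3  (ok)
  457/2730*1/15 + 268/1365*1/15 + 394/1365*1/15 + 29/105*1/15 + 1/14*2/15 = 1/14 = pi_4  (ok)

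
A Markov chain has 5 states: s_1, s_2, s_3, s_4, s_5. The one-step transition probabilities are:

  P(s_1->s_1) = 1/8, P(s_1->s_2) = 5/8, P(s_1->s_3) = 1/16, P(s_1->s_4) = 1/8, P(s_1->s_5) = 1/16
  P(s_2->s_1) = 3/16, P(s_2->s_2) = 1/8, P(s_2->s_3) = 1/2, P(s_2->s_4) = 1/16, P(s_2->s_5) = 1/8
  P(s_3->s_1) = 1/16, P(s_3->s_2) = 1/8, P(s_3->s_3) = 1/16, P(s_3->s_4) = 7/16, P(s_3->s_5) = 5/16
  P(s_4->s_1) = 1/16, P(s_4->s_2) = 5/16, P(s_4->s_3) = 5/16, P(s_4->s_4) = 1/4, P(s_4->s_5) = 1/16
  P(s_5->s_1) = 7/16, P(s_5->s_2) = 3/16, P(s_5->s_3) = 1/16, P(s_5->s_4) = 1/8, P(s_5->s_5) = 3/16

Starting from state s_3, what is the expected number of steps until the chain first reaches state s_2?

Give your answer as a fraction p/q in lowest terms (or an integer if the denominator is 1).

Let h_i = expected steps to first reach s_2 from state i.
Boundary: h_s_2 = 0.
First-step equations for the other states:
  h_s_1 = 1 + 1/8*h_s_1 + 5/8*h_s_2 + 1/16*h_s_3 + 1/8*h_s_4 + 1/16*h_s_5
  h_s_3 = 1 + 1/16*h_s_1 + 1/8*h_s_2 + 1/16*h_s_3 + 7/16*h_s_4 + 5/16*h_s_5
  h_s_4 = 1 + 1/16*h_s_1 + 5/16*h_s_2 + 5/16*h_s_3 + 1/4*h_s_4 + 1/16*h_s_5
  h_s_5 = 1 + 7/16*h_s_1 + 3/16*h_s_2 + 1/16*h_s_3 + 1/8*h_s_4 + 3/16*h_s_5

Substituting h_s_2 = 0 and rearranging gives the linear system (I - Q) h = 1:
  [7/8, -1/16, -1/8, -1/16] . (h_s_1, h_s_3, h_s_4, h_s_5) = 1
  [-1/16, 15/16, -7/16, -5/16] . (h_s_1, h_s_3, h_s_4, h_s_5) = 1
  [-1/16, -5/16, 3/4, -1/16] . (h_s_1, h_s_3, h_s_4, h_s_5) = 1
  [-7/16, -1/16, -1/8, 13/16] . (h_s_1, h_s_3, h_s_4, h_s_5) = 1

Solving yields:
  h_s_1 = 1088/511
  h_s_3 = 1968/511
  h_s_4 = 1728/511
  h_s_5 = 1632/511

Starting state is s_3, so the expected hitting time is h_s_3 = 1968/511.

Answer: 1968/511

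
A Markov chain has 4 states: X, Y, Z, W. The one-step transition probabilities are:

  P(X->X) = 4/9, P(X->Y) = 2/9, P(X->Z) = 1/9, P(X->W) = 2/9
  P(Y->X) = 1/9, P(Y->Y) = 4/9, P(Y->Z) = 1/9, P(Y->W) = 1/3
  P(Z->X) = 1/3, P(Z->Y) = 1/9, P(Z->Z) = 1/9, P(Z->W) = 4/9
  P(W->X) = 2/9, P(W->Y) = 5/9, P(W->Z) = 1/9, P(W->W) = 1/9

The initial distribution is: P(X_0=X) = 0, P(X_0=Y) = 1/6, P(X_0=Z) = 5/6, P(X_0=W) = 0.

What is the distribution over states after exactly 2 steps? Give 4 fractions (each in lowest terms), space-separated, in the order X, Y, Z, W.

Propagating the distribution step by step (d_{t+1} = d_t * P):
d_0 = (X=0, Y=1/6, Z=5/6, W=0)
  d_1[X] = 0*4/9 + 1/6*1/9 + 5/6*1/3 + 0*2/9 = 8/27
  d_1[Y] = 0*2/9 + 1/6*4/9 + 5/6*1/9 + 0*5/9 = 1/6
  d_1[Z] = 0*1/9 + 1/6*1/9 + 5/6*1/9 + 0*1/9 = 1/9
  d_1[W] = 0*2/9 + 1/6*1/3 + 5/6*4/9 + 0*1/9 = 23/54
d_1 = (X=8/27, Y=1/6, Z=1/9, W=23/54)
  d_2[X] = 8/27*4/9 + 1/6*1/9 + 1/9*1/3 + 23/54*2/9 = 137/486
  d_2[Y] = 8/27*2/9 + 1/6*4/9 + 1/9*1/9 + 23/54*5/9 = 7/18
  d_2[Z] = 8/27*1/9 + 1/6*1/9 + 1/9*1/9 + 23/54*1/9 = 1/9
  d_2[W] = 8/27*2/9 + 1/6*1/3 + 1/9*4/9 + 23/54*1/9 = 53/243
d_2 = (X=137/486, Y=7/18, Z=1/9, W=53/243)

Answer: 137/486 7/18 1/9 53/243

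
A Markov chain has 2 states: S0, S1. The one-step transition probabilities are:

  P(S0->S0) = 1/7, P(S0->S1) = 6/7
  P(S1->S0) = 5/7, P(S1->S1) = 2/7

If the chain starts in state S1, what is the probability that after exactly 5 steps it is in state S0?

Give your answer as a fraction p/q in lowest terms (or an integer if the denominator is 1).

Answer: 8105/16807

Derivation:
Computing P^5 by repeated multiplication:
P^1 =
  S0: [1/7, 6/7]
  S1: [5/7, 2/7]
P^2 =
  S0: [31/49, 18/49]
  S1: [15/49, 34/49]
P^3 =
  S0: [121/343, 222/343]
  S1: [185/343, 158/343]
P^4 =
  S0: [1231/2401, 1170/2401]
  S1: [975/2401, 1426/2401]
P^5 =
  S0: [7081/16807, 9726/16807]
  S1: [8105/16807, 8702/16807]

(P^5)[S1 -> S0] = 8105/16807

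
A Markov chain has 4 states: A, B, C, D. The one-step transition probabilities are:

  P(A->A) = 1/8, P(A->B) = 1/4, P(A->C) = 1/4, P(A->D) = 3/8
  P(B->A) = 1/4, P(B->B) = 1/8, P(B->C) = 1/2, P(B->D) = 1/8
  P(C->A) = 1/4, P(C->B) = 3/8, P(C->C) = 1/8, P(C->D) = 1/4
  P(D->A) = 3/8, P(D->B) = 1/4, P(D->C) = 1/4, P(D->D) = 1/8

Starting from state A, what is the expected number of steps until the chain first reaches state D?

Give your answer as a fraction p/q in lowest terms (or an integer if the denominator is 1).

Let h_i = expected steps to first reach D from state i.
Boundary: h_D = 0.
First-step equations for the other states:
  h_A = 1 + 1/8*h_A + 1/4*h_B + 1/4*h_C + 3/8*h_D
  h_B = 1 + 1/4*h_A + 1/8*h_B + 1/2*h_C + 1/8*h_D
  h_C = 1 + 1/4*h_A + 3/8*h_B + 1/8*h_C + 1/4*h_D

Substituting h_D = 0 and rearranging gives the linear system (I - Q) h = 1:
  [7/8, -1/4, -1/4] . (h_A, h_B, h_C) = 1
  [-1/4, 7/8, -1/2] . (h_A, h_B, h_C) = 1
  [-1/4, -3/8, 7/8] . (h_A, h_B, h_C) = 1

Solving yields:
  h_A = 632/175
  h_B = 792/175
  h_C = 144/35

Starting state is A, so the expected hitting time is h_A = 632/175.

Answer: 632/175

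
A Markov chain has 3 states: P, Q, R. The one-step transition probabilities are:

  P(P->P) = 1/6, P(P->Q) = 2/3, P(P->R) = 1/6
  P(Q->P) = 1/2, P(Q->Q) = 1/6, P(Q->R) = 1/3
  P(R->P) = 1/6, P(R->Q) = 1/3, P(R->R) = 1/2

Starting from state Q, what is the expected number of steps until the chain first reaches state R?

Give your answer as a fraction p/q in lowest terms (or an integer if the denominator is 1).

Answer: 48/13

Derivation:
Let h_i = expected steps to first reach R from state i.
Boundary: h_R = 0.
First-step equations for the other states:
  h_P = 1 + 1/6*h_P + 2/3*h_Q + 1/6*h_R
  h_Q = 1 + 1/2*h_P + 1/6*h_Q + 1/3*h_R

Substituting h_R = 0 and rearranging gives the linear system (I - Q) h = 1:
  [5/6, -2/3] . (h_P, h_Q) = 1
  [-1/2, 5/6] . (h_P, h_Q) = 1

Solving yields:
  h_P = 54/13
  h_Q = 48/13

Starting state is Q, so the expected hitting time is h_Q = 48/13.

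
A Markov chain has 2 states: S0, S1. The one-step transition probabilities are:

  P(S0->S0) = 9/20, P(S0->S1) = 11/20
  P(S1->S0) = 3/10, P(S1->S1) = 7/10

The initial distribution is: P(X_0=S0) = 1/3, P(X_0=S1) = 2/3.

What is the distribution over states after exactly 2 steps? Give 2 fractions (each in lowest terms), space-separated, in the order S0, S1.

Propagating the distribution step by step (d_{t+1} = d_t * P):
d_0 = (S0=1/3, S1=2/3)
  d_1[S0] = 1/3*9/20 + 2/3*3/10 = 7/20
  d_1[S1] = 1/3*11/20 + 2/3*7/10 = 13/20
d_1 = (S0=7/20, S1=13/20)
  d_2[S0] = 7/20*9/20 + 13/20*3/10 = 141/400
  d_2[S1] = 7/20*11/20 + 13/20*7/10 = 259/400
d_2 = (S0=141/400, S1=259/400)

Answer: 141/400 259/400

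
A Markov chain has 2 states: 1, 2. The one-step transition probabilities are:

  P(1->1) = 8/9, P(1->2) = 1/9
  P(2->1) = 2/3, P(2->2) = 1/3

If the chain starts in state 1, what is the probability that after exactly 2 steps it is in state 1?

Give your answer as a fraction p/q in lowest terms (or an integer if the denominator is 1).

Computing P^2 by repeated multiplication:
P^1 =
  1: [8/9, 1/9]
  2: [2/3, 1/3]
P^2 =
  1: [70/81, 11/81]
  2: [22/27, 5/27]

(P^2)[1 -> 1] = 70/81

Answer: 70/81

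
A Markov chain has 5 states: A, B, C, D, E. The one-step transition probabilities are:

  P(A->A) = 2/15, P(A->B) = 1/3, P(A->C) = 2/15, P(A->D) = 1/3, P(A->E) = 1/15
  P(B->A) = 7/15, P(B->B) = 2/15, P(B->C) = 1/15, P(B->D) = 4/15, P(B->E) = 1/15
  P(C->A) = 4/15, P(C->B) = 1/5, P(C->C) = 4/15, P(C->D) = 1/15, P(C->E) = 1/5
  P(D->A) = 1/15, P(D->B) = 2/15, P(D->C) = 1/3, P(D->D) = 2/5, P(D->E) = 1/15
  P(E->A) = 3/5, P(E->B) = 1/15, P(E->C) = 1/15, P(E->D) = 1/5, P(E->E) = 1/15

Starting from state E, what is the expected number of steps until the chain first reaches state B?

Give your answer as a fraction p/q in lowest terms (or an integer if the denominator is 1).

Answer: 2172/395

Derivation:
Let h_i = expected steps to first reach B from state i.
Boundary: h_B = 0.
First-step equations for the other states:
  h_A = 1 + 2/15*h_A + 1/3*h_B + 2/15*h_C + 1/3*h_D + 1/15*h_E
  h_C = 1 + 4/15*h_A + 1/5*h_B + 4/15*h_C + 1/15*h_D + 1/5*h_E
  h_D = 1 + 1/15*h_A + 2/15*h_B + 1/3*h_C + 2/5*h_D + 1/15*h_E
  h_E = 1 + 3/5*h_A + 1/15*h_B + 1/15*h_C + 1/5*h_D + 1/15*h_E

Substituting h_B = 0 and rearranging gives the linear system (I - Q) h = 1:
  [13/15, -2/15, -1/3, -1/15] . (h_A, h_C, h_D, h_E) = 1
  [-4/15, 11/15, -1/15, -1/5] . (h_A, h_C, h_D, h_E) = 1
  [-1/15, -1/3, 3/5, -1/15] . (h_A, h_C, h_D, h_E) = 1
  [-3/5, -1/15, -1/5, 14/15] . (h_A, h_C, h_D, h_E) = 1

Solving yields:
  h_A = 354/79
  h_C = 1974/395
  h_D = 2193/395
  h_E = 2172/395

Starting state is E, so the expected hitting time is h_E = 2172/395.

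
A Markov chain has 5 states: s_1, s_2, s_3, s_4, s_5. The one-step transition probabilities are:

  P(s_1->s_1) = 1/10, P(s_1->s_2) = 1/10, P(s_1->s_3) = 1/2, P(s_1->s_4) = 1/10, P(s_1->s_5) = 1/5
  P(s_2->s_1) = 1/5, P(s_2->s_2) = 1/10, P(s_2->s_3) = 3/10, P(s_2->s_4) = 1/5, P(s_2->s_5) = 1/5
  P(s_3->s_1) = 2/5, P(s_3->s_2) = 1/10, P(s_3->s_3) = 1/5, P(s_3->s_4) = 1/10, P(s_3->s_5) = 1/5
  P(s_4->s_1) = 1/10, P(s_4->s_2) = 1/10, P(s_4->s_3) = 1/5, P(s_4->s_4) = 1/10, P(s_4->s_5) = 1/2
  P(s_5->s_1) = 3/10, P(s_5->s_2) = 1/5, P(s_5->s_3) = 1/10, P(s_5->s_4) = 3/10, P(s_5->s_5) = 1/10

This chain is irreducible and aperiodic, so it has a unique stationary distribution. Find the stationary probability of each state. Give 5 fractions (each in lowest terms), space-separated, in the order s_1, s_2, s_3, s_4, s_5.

The stationary distribution satisfies pi = pi * P, i.e.:
  pi_s_1 = 1/10*pi_s_1 + 1/5*pi_s_2 + 2/5*pi_s_3 + 1/10*pi_s_4 + 3/10*pi_s_5
  pi_s_2 = 1/10*pi_s_1 + 1/10*pi_s_2 + 1/10*pi_s_3 + 1/10*pi_s_4 + 1/5*pi_s_5
  pi_s_3 = 1/2*pi_s_1 + 3/10*pi_s_2 + 1/5*pi_s_3 + 1/5*pi_s_4 + 1/10*pi_s_5
  pi_s_4 = 1/10*pi_s_1 + 1/5*pi_s_2 + 1/10*pi_s_3 + 1/10*pi_s_4 + 3/10*pi_s_5
  pi_s_5 = 1/5*pi_s_1 + 1/5*pi_s_2 + 1/5*pi_s_3 + 1/2*pi_s_4 + 1/10*pi_s_5
with normalization: pi_s_1 + pi_s_2 + pi_s_3 + pi_s_4 + pi_s_5 = 1.

Using the first 4 balance equations plus normalization, the linear system A*pi = b is:
  [-9/10, 1/5, 2/5, 1/10, 3/10] . pi = 0
  [1/10, -9/10, 1/10, 1/10, 1/5] . pi = 0
  [1/2, 3/10, -4/5, 1/5, 1/10] . pi = 0
  [1/10, 1/5, 1/10, -9/10, 3/10] . pi = 0
  [1, 1, 1, 1, 1] . pi = 1

Solving yields:
  pi_s_1 = 4/17
  pi_s_2 = 127/1037
  pi_s_3 = 270/1037
  pi_s_4 = 163/1037
  pi_s_5 = 233/1037

Verification (pi * P):
  4/17*1/10 + 127/1037*1/5 + 270/1037*2/5 + 163/1037*1/10 + 233/1037*3/10 = 4/17 = pi_s_1  (ok)
  4/17*1/10 + 127/1037*1/10 + 270/1037*1/10 + 163/1037*1/10 + 233/1037*1/5 = 127/1037 = pi_s_2  (ok)
  4/17*1/2 + 127/1037*3/10 + 270/1037*1/5 + 163/1037*1/5 + 233/1037*1/10 = 270/1037 = pi_s_3  (ok)
  4/17*1/10 + 127/1037*1/5 + 270/1037*1/10 + 163/1037*1/10 + 233/1037*3/10 = 163/1037 = pi_s_4  (ok)
  4/17*1/5 + 127/1037*1/5 + 270/1037*1/5 + 163/1037*1/2 + 233/1037*1/10 = 233/1037 = pi_s_5  (ok)

Answer: 4/17 127/1037 270/1037 163/1037 233/1037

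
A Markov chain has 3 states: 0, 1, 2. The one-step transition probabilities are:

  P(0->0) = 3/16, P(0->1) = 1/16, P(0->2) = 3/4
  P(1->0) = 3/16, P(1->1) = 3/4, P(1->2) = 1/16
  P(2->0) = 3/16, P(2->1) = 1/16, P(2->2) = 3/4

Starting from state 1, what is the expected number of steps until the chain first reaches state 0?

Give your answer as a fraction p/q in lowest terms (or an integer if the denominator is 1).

Answer: 16/3

Derivation:
Let h_i = expected steps to first reach 0 from state i.
Boundary: h_0 = 0.
First-step equations for the other states:
  h_1 = 1 + 3/16*h_0 + 3/4*h_1 + 1/16*h_2
  h_2 = 1 + 3/16*h_0 + 1/16*h_1 + 3/4*h_2

Substituting h_0 = 0 and rearranging gives the linear system (I - Q) h = 1:
  [1/4, -1/16] . (h_1, h_2) = 1
  [-1/16, 1/4] . (h_1, h_2) = 1

Solving yields:
  h_1 = 16/3
  h_2 = 16/3

Starting state is 1, so the expected hitting time is h_1 = 16/3.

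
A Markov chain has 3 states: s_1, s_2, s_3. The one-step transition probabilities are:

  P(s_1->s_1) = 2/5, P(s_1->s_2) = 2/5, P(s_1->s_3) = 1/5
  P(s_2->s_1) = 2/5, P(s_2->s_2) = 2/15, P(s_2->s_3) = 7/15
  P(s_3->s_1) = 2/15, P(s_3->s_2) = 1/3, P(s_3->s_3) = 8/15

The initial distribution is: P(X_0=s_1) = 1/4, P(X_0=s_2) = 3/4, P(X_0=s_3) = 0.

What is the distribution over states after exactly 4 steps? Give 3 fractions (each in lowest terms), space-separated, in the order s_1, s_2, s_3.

Propagating the distribution step by step (d_{t+1} = d_t * P):
d_0 = (s_1=1/4, s_2=3/4, s_3=0)
  d_1[s_1] = 1/4*2/5 + 3/4*2/5 + 0*2/15 = 2/5
  d_1[s_2] = 1/4*2/5 + 3/4*2/15 + 0*1/3 = 1/5
  d_1[s_3] = 1/4*1/5 + 3/4*7/15 + 0*8/15 = 2/5
d_1 = (s_1=2/5, s_2=1/5, s_3=2/5)
  d_2[s_1] = 2/5*2/5 + 1/5*2/5 + 2/5*2/15 = 22/75
  d_2[s_2] = 2/5*2/5 + 1/5*2/15 + 2/5*1/3 = 8/25
  d_2[s_3] = 2/5*1/5 + 1/5*7/15 + 2/5*8/15 = 29/75
d_2 = (s_1=22/75, s_2=8/25, s_3=29/75)
  d_3[s_1] = 22/75*2/5 + 8/25*2/5 + 29/75*2/15 = 334/1125
  d_3[s_2] = 22/75*2/5 + 8/25*2/15 + 29/75*1/3 = 13/45
  d_3[s_3] = 22/75*1/5 + 8/25*7/15 + 29/75*8/15 = 466/1125
d_3 = (s_1=334/1125, s_2=13/45, s_3=466/1125)
  d_4[s_1] = 334/1125*2/5 + 13/45*2/5 + 466/1125*2/15 = 4886/16875
  d_4[s_2] = 334/1125*2/5 + 13/45*2/15 + 466/1125*1/3 = 4984/16875
  d_4[s_3] = 334/1125*1/5 + 13/45*7/15 + 466/1125*8/15 = 467/1125
d_4 = (s_1=4886/16875, s_2=4984/16875, s_3=467/1125)

Answer: 4886/16875 4984/16875 467/1125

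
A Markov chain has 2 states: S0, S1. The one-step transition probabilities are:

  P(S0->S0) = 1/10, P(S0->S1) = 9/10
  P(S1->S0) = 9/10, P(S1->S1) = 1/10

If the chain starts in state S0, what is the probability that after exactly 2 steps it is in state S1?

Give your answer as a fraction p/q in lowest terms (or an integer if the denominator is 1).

Computing P^2 by repeated multiplication:
P^1 =
  S0: [1/10, 9/10]
  S1: [9/10, 1/10]
P^2 =
  S0: [41/50, 9/50]
  S1: [9/50, 41/50]

(P^2)[S0 -> S1] = 9/50

Answer: 9/50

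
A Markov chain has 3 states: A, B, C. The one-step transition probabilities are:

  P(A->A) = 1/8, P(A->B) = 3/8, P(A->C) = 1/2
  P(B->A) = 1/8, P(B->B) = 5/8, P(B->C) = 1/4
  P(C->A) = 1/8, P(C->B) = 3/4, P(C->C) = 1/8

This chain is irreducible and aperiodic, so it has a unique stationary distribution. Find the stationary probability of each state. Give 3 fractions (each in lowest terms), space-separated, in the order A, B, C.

The stationary distribution satisfies pi = pi * P, i.e.:
  pi_A = 1/8*pi_A + 1/8*pi_B + 1/8*pi_C
  pi_B = 3/8*pi_A + 5/8*pi_B + 3/4*pi_C
  pi_C = 1/2*pi_A + 1/4*pi_B + 1/8*pi_C
with normalization: pi_A + pi_B + pi_C = 1.

Using the first 2 balance equations plus normalization, the linear system A*pi = b is:
  [-7/8, 1/8, 1/8] . pi = 0
  [3/8, -3/8, 3/4] . pi = 0
  [1, 1, 1] . pi = 1

Solving yields:
  pi_A = 1/8
  pi_B = 5/8
  pi_C = 1/4

Verification (pi * P):
  1/8*1/8 + 5/8*1/8 + 1/4*1/8 = 1/8 = pi_A  (ok)
  1/8*3/8 + 5/8*5/8 + 1/4*3/4 = 5/8 = pi_B  (ok)
  1/8*1/2 + 5/8*1/4 + 1/4*1/8 = 1/4 = pi_C  (ok)

Answer: 1/8 5/8 1/4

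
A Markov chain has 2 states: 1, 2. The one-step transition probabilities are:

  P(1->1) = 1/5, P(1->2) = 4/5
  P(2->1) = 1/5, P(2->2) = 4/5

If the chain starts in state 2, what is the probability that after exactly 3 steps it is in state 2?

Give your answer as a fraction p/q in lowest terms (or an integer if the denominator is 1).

Computing P^3 by repeated multiplication:
P^1 =
  1: [1/5, 4/5]
  2: [1/5, 4/5]
P^2 =
  1: [1/5, 4/5]
  2: [1/5, 4/5]
P^3 =
  1: [1/5, 4/5]
  2: [1/5, 4/5]

(P^3)[2 -> 2] = 4/5

Answer: 4/5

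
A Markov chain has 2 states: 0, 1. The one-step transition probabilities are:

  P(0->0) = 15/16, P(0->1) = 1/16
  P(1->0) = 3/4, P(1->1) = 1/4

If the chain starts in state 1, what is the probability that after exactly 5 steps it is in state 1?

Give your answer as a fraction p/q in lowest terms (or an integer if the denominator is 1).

Answer: 20221/262144

Derivation:
Computing P^5 by repeated multiplication:
P^1 =
  0: [15/16, 1/16]
  1: [3/4, 1/4]
P^2 =
  0: [237/256, 19/256]
  1: [57/64, 7/64]
P^3 =
  0: [3783/4096, 313/4096]
  1: [939/1024, 85/1024]
P^4 =
  0: [60501/65536, 5035/65536]
  1: [15105/16384, 1279/16384]
P^5 =
  0: [967935/1048576, 80641/1048576]
  1: [241923/262144, 20221/262144]

(P^5)[1 -> 1] = 20221/262144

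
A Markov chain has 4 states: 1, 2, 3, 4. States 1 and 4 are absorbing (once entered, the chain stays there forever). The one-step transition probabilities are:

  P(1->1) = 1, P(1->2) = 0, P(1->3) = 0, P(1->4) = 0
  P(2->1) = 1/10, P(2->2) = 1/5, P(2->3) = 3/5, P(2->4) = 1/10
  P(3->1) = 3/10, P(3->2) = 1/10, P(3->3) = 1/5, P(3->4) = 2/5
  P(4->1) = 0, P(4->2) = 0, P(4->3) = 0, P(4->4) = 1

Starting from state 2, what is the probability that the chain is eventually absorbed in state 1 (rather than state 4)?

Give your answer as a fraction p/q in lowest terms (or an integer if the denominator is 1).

Let a_i = P(absorbed in 1 | start in state i).
Boundary conditions: a_1 = 1, a_4 = 0.
For each transient state i, a_i = sum_j P(i->j) * a_j:
  a_2 = 1/10*a_1 + 1/5*a_2 + 3/5*a_3 + 1/10*a_4
  a_3 = 3/10*a_1 + 1/10*a_2 + 1/5*a_3 + 2/5*a_4

Substituting a_1 = 1 and a_4 = 0, rearrange to (I - Q) a = r where r[i] = P(i -> 1):
  [4/5, -3/5] . (a_2, a_3) = 1/10
  [-1/10, 4/5] . (a_2, a_3) = 3/10

Solving yields:
  a_2 = 13/29
  a_3 = 25/58

Starting state is 2, so the absorption probability is a_2 = 13/29.

Answer: 13/29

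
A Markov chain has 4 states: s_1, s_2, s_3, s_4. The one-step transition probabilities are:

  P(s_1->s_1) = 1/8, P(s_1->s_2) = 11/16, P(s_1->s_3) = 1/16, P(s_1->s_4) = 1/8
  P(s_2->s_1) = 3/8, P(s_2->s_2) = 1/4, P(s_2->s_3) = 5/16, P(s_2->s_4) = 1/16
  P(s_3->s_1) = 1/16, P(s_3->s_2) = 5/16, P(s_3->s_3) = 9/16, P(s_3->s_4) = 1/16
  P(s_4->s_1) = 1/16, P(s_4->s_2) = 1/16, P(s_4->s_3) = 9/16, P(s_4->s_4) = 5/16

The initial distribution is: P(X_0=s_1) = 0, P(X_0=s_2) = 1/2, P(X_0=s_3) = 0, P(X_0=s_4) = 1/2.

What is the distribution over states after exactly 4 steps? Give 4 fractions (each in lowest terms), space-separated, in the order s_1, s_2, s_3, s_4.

Propagating the distribution step by step (d_{t+1} = d_t * P):
d_0 = (s_1=0, s_2=1/2, s_3=0, s_4=1/2)
  d_1[s_1] = 0*1/8 + 1/2*3/8 + 0*1/16 + 1/2*1/16 = 7/32
  d_1[s_2] = 0*11/16 + 1/2*1/4 + 0*5/16 + 1/2*1/16 = 5/32
  d_1[s_3] = 0*1/16 + 1/2*5/16 + 0*9/16 + 1/2*9/16 = 7/16
  d_1[s_4] = 0*1/8 + 1/2*1/16 + 0*1/16 + 1/2*5/16 = 3/16
d_1 = (s_1=7/32, s_2=5/32, s_3=7/16, s_4=3/16)
  d_2[s_1] = 7/32*1/8 + 5/32*3/8 + 7/16*1/16 + 3/16*1/16 = 1/8
  d_2[s_2] = 7/32*11/16 + 5/32*1/4 + 7/16*5/16 + 3/16*1/16 = 173/512
  d_2[s_3] = 7/32*1/16 + 5/32*5/16 + 7/16*9/16 + 3/16*9/16 = 53/128
  d_2[s_4] = 7/32*1/8 + 5/32*1/16 + 7/16*1/16 + 3/16*5/16 = 63/512
d_2 = (s_1=1/8, s_2=173/512, s_3=53/128, s_4=63/512)
  d_3[s_1] = 1/8*1/8 + 173/512*3/8 + 53/128*1/16 + 63/512*1/16 = 1441/8192
  d_3[s_2] = 1/8*11/16 + 173/512*1/4 + 53/128*5/16 + 63/512*1/16 = 2519/8192
  d_3[s_3] = 1/8*1/16 + 173/512*5/16 + 53/128*9/16 + 63/512*9/16 = 851/2048
  d_3[s_4] = 1/8*1/8 + 173/512*1/16 + 53/128*1/16 + 63/512*5/16 = 207/2048
d_3 = (s_1=1441/8192, s_2=2519/8192, s_3=851/2048, s_4=207/2048)
  d_4[s_1] = 1441/8192*1/8 + 2519/8192*3/8 + 851/2048*1/16 + 207/2048*1/16 = 5557/32768
  d_4[s_2] = 1441/8192*11/16 + 2519/8192*1/4 + 851/2048*5/16 + 207/2048*1/16 = 43775/131072
  d_4[s_3] = 1441/8192*1/16 + 2519/8192*5/16 + 851/2048*9/16 + 207/2048*9/16 = 13031/32768
  d_4[s_4] = 1441/8192*1/8 + 2519/8192*1/16 + 851/2048*1/16 + 207/2048*5/16 = 12945/131072
d_4 = (s_1=5557/32768, s_2=43775/131072, s_3=13031/32768, s_4=12945/131072)

Answer: 5557/32768 43775/131072 13031/32768 12945/131072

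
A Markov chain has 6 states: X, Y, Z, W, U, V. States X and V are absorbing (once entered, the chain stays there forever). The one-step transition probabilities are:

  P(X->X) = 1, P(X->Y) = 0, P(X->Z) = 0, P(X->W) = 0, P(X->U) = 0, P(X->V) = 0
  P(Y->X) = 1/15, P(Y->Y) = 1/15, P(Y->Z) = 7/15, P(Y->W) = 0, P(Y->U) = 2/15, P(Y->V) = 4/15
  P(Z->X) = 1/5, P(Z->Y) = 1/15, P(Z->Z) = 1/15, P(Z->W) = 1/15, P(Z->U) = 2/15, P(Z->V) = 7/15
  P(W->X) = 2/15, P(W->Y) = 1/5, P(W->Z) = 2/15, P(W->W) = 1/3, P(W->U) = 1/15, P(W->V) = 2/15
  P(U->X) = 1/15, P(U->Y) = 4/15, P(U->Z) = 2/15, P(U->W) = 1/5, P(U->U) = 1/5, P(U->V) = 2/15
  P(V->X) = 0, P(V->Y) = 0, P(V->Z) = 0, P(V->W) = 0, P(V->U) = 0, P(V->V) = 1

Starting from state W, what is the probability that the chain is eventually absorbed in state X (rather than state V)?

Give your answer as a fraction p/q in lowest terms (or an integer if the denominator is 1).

Answer: 1393/3727

Derivation:
Let a_i = P(absorbed in X | start in state i).
Boundary conditions: a_X = 1, a_V = 0.
For each transient state i, a_i = sum_j P(i->j) * a_j:
  a_Y = 1/15*a_X + 1/15*a_Y + 7/15*a_Z + 0*a_W + 2/15*a_U + 4/15*a_V
  a_Z = 1/5*a_X + 1/15*a_Y + 1/15*a_Z + 1/15*a_W + 2/15*a_U + 7/15*a_V
  a_W = 2/15*a_X + 1/5*a_Y + 2/15*a_Z + 1/3*a_W + 1/15*a_U + 2/15*a_V
  a_U = 1/15*a_X + 4/15*a_Y + 2/15*a_Z + 1/5*a_W + 1/5*a_U + 2/15*a_V

Substituting a_X = 1 and a_V = 0, rearrange to (I - Q) a = r where r[i] = P(i -> X):
  [14/15, -7/15, 0, -2/15] . (a_Y, a_Z, a_W, a_U) = 1/15
  [-1/15, 14/15, -1/15, -2/15] . (a_Y, a_Z, a_W, a_U) = 1/5
  [-1/5, -2/15, 2/3, -1/15] . (a_Y, a_Z, a_W, a_U) = 2/15
  [-4/15, -2/15, -1/5, 4/5] . (a_Y, a_Z, a_W, a_U) = 1/15

Solving yields:
  a_Y = 5024/18635
  a_Z = 1139/3727
  a_W = 1393/3727
  a_U = 5918/18635

Starting state is W, so the absorption probability is a_W = 1393/3727.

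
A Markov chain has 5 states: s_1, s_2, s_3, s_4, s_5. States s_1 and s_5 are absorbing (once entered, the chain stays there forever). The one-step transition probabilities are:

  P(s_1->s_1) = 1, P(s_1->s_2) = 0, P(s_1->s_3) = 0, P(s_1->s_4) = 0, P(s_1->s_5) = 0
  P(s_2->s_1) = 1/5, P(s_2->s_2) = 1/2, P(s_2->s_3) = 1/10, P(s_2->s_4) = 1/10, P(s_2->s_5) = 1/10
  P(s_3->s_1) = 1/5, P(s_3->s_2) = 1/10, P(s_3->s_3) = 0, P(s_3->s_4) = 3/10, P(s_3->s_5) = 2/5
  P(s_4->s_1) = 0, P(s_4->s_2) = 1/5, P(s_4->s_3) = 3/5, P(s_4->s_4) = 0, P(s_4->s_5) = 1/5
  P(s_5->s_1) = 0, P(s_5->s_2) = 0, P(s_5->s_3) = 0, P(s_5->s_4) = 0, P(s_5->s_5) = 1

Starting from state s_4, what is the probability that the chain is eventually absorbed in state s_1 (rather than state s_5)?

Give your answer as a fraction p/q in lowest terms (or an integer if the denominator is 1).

Answer: 29/92

Derivation:
Let a_i = P(absorbed in s_1 | start in state i).
Boundary conditions: a_s_1 = 1, a_s_5 = 0.
For each transient state i, a_i = sum_j P(i->j) * a_j:
  a_s_2 = 1/5*a_s_1 + 1/2*a_s_2 + 1/10*a_s_3 + 1/10*a_s_4 + 1/10*a_s_5
  a_s_3 = 1/5*a_s_1 + 1/10*a_s_2 + 0*a_s_3 + 3/10*a_s_4 + 2/5*a_s_5
  a_s_4 = 0*a_s_1 + 1/5*a_s_2 + 3/5*a_s_3 + 0*a_s_4 + 1/5*a_s_5

Substituting a_s_1 = 1 and a_s_5 = 0, rearrange to (I - Q) a = r where r[i] = P(i -> s_1):
  [1/2, -1/10, -1/10] . (a_s_2, a_s_3, a_s_4) = 1/5
  [-1/10, 1, -3/10] . (a_s_2, a_s_3, a_s_4) = 1/5
  [-1/5, -3/5, 1] . (a_s_2, a_s_3, a_s_4) = 0

Solving yields:
  a_s_2 = 49/92
  a_s_3 = 8/23
  a_s_4 = 29/92

Starting state is s_4, so the absorption probability is a_s_4 = 29/92.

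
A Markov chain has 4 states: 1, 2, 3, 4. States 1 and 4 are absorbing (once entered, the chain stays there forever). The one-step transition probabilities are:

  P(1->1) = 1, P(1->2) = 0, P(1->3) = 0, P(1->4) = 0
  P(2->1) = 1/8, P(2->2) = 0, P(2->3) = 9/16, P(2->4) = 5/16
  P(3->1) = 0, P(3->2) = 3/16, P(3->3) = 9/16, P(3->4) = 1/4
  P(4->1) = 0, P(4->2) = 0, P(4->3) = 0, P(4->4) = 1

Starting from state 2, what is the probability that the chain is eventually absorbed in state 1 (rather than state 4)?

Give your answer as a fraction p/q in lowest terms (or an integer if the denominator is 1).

Let a_i = P(absorbed in 1 | start in state i).
Boundary conditions: a_1 = 1, a_4 = 0.
For each transient state i, a_i = sum_j P(i->j) * a_j:
  a_2 = 1/8*a_1 + 0*a_2 + 9/16*a_3 + 5/16*a_4
  a_3 = 0*a_1 + 3/16*a_2 + 9/16*a_3 + 1/4*a_4

Substituting a_1 = 1 and a_4 = 0, rearrange to (I - Q) a = r where r[i] = P(i -> 1):
  [1, -9/16] . (a_2, a_3) = 1/8
  [-3/16, 7/16] . (a_2, a_3) = 0

Solving yields:
  a_2 = 14/85
  a_3 = 6/85

Starting state is 2, so the absorption probability is a_2 = 14/85.

Answer: 14/85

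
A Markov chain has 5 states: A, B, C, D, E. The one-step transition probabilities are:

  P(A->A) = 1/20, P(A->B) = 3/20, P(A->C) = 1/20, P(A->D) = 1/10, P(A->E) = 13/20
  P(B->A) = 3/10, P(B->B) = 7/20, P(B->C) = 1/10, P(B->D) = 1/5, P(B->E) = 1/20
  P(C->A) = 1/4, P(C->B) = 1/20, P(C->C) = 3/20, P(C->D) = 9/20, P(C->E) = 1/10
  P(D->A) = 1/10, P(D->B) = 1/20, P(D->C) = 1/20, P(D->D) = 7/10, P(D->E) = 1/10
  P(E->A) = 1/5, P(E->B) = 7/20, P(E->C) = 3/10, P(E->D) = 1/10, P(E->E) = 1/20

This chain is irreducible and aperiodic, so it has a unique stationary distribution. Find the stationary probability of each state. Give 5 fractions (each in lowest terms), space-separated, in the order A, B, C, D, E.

Answer: 1296/8129 5443/32516 5477/48774 19027/48774 5553/32516

Derivation:
The stationary distribution satisfies pi = pi * P, i.e.:
  pi_A = 1/20*pi_A + 3/10*pi_B + 1/4*pi_C + 1/10*pi_D + 1/5*pi_E
  pi_B = 3/20*pi_A + 7/20*pi_B + 1/20*pi_C + 1/20*pi_D + 7/20*pi_E
  pi_C = 1/20*pi_A + 1/10*pi_B + 3/20*pi_C + 1/20*pi_D + 3/10*pi_E
  pi_D = 1/10*pi_A + 1/5*pi_B + 9/20*pi_C + 7/10*pi_D + 1/10*pi_E
  pi_E = 13/20*pi_A + 1/20*pi_B + 1/10*pi_C + 1/10*pi_D + 1/20*pi_E
with normalization: pi_A + pi_B + pi_C + pi_D + pi_E = 1.

Using the first 4 balance equations plus normalization, the linear system A*pi = b is:
  [-19/20, 3/10, 1/4, 1/10, 1/5] . pi = 0
  [3/20, -13/20, 1/20, 1/20, 7/20] . pi = 0
  [1/20, 1/10, -17/20, 1/20, 3/10] . pi = 0
  [1/10, 1/5, 9/20, -3/10, 1/10] . pi = 0
  [1, 1, 1, 1, 1] . pi = 1

Solving yields:
  pi_A = 1296/8129
  pi_B = 5443/32516
  pi_C = 5477/48774
  pi_D = 19027/48774
  pi_E = 5553/32516

Verification (pi * P):
  1296/8129*1/20 + 5443/32516*3/10 + 5477/48774*1/4 + 19027/48774*1/10 + 5553/32516*1/5 = 1296/8129 = pi_A  (ok)
  1296/8129*3/20 + 5443/32516*7/20 + 5477/48774*1/20 + 19027/48774*1/20 + 5553/32516*7/20 = 5443/32516 = pi_B  (ok)
  1296/8129*1/20 + 5443/32516*1/10 + 5477/48774*3/20 + 19027/48774*1/20 + 5553/32516*3/10 = 5477/48774 = pi_C  (ok)
  1296/8129*1/10 + 5443/32516*1/5 + 5477/48774*9/20 + 19027/48774*7/10 + 5553/32516*1/10 = 19027/48774 = pi_D  (ok)
  1296/8129*13/20 + 5443/32516*1/20 + 5477/48774*1/10 + 19027/48774*1/10 + 5553/32516*1/20 = 5553/32516 = pi_E  (ok)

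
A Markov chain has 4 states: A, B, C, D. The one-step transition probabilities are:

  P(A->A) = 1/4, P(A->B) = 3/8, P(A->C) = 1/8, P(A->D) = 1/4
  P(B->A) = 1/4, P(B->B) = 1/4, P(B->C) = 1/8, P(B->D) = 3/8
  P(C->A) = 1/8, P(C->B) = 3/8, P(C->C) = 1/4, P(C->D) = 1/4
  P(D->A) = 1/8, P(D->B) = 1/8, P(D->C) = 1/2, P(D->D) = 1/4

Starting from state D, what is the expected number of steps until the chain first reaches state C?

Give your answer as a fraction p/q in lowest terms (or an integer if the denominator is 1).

Let h_i = expected steps to first reach C from state i.
Boundary: h_C = 0.
First-step equations for the other states:
  h_A = 1 + 1/4*h_A + 3/8*h_B + 1/8*h_C + 1/4*h_D
  h_B = 1 + 1/4*h_A + 1/4*h_B + 1/8*h_C + 3/8*h_D
  h_D = 1 + 1/8*h_A + 1/8*h_B + 1/2*h_C + 1/4*h_D

Substituting h_C = 0 and rearranging gives the linear system (I - Q) h = 1:
  [3/4, -3/8, -1/4] . (h_A, h_B, h_D) = 1
  [-1/4, 3/4, -3/8] . (h_A, h_B, h_D) = 1
  [-1/8, -1/8, 3/4] . (h_A, h_B, h_D) = 1

Solving yields:
  h_A = 592/137
  h_B = 568/137
  h_D = 376/137

Starting state is D, so the expected hitting time is h_D = 376/137.

Answer: 376/137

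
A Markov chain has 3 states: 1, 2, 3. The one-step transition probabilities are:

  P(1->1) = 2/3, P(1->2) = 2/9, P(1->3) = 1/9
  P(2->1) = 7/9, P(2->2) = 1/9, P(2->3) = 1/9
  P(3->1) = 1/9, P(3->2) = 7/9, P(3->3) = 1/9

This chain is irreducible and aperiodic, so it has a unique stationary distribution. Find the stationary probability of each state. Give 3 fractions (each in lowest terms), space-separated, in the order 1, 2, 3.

The stationary distribution satisfies pi = pi * P, i.e.:
  pi_1 = 2/3*pi_1 + 7/9*pi_2 + 1/9*pi_3
  pi_2 = 2/9*pi_1 + 1/9*pi_2 + 7/9*pi_3
  pi_3 = 1/9*pi_1 + 1/9*pi_2 + 1/9*pi_3
with normalization: pi_1 + pi_2 + pi_3 = 1.

Using the first 2 balance equations plus normalization, the linear system A*pi = b is:
  [-1/3, 7/9, 1/9] . pi = 0
  [2/9, -8/9, 7/9] . pi = 0
  [1, 1, 1] . pi = 1

Solving yields:
  pi_1 = 19/30
  pi_2 = 23/90
  pi_3 = 1/9

Verification (pi * P):
  19/30*2/3 + 23/90*7/9 + 1/9*1/9 = 19/30 = pi_1  (ok)
  19/30*2/9 + 23/90*1/9 + 1/9*7/9 = 23/90 = pi_2  (ok)
  19/30*1/9 + 23/90*1/9 + 1/9*1/9 = 1/9 = pi_3  (ok)

Answer: 19/30 23/90 1/9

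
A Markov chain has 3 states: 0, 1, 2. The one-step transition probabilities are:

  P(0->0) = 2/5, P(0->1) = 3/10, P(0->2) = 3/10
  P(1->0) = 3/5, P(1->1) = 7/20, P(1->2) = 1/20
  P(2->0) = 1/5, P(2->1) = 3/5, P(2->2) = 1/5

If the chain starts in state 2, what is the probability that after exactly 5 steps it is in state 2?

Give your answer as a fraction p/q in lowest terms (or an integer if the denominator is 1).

Answer: 149731/800000

Derivation:
Computing P^5 by repeated multiplication:
P^1 =
  0: [2/5, 3/10, 3/10]
  1: [3/5, 7/20, 1/20]
  2: [1/5, 3/5, 1/5]
P^2 =
  0: [2/5, 81/200, 39/200]
  1: [23/50, 133/400, 83/400]
  2: [12/25, 39/100, 13/100]
P^3 =
  0: [221/500, 303/800, 717/4000]
  1: [17/40, 3031/8000, 1569/8000]
  2: [113/250, 717/2000, 379/2000]
P^4 =
  0: [4399/10000, 29817/80000, 14991/80000]
  1: [8731/20000, 12089/32000, 29707/160000]
  2: [2169/5000, 14991/40000, 7657/40000]
P^5 =
  0: [87413/200000, 599763/1600000, 300933/1600000]
  1: [175369/400000, 1198687/3200000, 598361/3200000]
  2: [43667/100000, 300933/800000, 149731/800000]

(P^5)[2 -> 2] = 149731/800000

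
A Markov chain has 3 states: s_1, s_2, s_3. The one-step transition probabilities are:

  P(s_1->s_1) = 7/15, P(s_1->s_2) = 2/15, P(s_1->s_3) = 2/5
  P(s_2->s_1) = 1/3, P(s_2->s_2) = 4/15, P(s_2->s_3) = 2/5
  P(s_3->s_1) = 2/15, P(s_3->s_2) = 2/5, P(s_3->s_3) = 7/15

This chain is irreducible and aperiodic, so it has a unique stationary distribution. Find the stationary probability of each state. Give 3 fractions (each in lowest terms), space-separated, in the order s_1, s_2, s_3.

Answer: 2/7 2/7 3/7

Derivation:
The stationary distribution satisfies pi = pi * P, i.e.:
  pi_s_1 = 7/15*pi_s_1 + 1/3*pi_s_2 + 2/15*pi_s_3
  pi_s_2 = 2/15*pi_s_1 + 4/15*pi_s_2 + 2/5*pi_s_3
  pi_s_3 = 2/5*pi_s_1 + 2/5*pi_s_2 + 7/15*pi_s_3
with normalization: pi_s_1 + pi_s_2 + pi_s_3 = 1.

Using the first 2 balance equations plus normalization, the linear system A*pi = b is:
  [-8/15, 1/3, 2/15] . pi = 0
  [2/15, -11/15, 2/5] . pi = 0
  [1, 1, 1] . pi = 1

Solving yields:
  pi_s_1 = 2/7
  pi_s_2 = 2/7
  pi_s_3 = 3/7

Verification (pi * P):
  2/7*7/15 + 2/7*1/3 + 3/7*2/15 = 2/7 = pi_s_1  (ok)
  2/7*2/15 + 2/7*4/15 + 3/7*2/5 = 2/7 = pi_s_2  (ok)
  2/7*2/5 + 2/7*2/5 + 3/7*7/15 = 3/7 = pi_s_3  (ok)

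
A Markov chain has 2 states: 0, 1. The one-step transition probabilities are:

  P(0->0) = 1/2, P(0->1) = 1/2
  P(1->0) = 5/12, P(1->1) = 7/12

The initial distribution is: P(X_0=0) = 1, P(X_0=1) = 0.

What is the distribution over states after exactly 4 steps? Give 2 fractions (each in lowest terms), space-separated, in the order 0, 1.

Answer: 1571/3456 1885/3456

Derivation:
Propagating the distribution step by step (d_{t+1} = d_t * P):
d_0 = (0=1, 1=0)
  d_1[0] = 1*1/2 + 0*5/12 = 1/2
  d_1[1] = 1*1/2 + 0*7/12 = 1/2
d_1 = (0=1/2, 1=1/2)
  d_2[0] = 1/2*1/2 + 1/2*5/12 = 11/24
  d_2[1] = 1/2*1/2 + 1/2*7/12 = 13/24
d_2 = (0=11/24, 1=13/24)
  d_3[0] = 11/24*1/2 + 13/24*5/12 = 131/288
  d_3[1] = 11/24*1/2 + 13/24*7/12 = 157/288
d_3 = (0=131/288, 1=157/288)
  d_4[0] = 131/288*1/2 + 157/288*5/12 = 1571/3456
  d_4[1] = 131/288*1/2 + 157/288*7/12 = 1885/3456
d_4 = (0=1571/3456, 1=1885/3456)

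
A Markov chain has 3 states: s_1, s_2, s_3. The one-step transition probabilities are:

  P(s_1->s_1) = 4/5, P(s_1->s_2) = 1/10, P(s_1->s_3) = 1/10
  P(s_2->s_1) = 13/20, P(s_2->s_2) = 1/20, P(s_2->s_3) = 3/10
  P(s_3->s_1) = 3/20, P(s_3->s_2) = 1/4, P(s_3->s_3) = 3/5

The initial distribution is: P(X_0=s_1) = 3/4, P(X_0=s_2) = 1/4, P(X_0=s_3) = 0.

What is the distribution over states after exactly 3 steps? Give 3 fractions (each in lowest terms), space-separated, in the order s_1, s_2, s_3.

Answer: 21029/32000 787/6400 1759/8000

Derivation:
Propagating the distribution step by step (d_{t+1} = d_t * P):
d_0 = (s_1=3/4, s_2=1/4, s_3=0)
  d_1[s_1] = 3/4*4/5 + 1/4*13/20 + 0*3/20 = 61/80
  d_1[s_2] = 3/4*1/10 + 1/4*1/20 + 0*1/4 = 7/80
  d_1[s_3] = 3/4*1/10 + 1/4*3/10 + 0*3/5 = 3/20
d_1 = (s_1=61/80, s_2=7/80, s_3=3/20)
  d_2[s_1] = 61/80*4/5 + 7/80*13/20 + 3/20*3/20 = 1103/1600
  d_2[s_2] = 61/80*1/10 + 7/80*1/20 + 3/20*1/4 = 189/1600
  d_2[s_3] = 61/80*1/10 + 7/80*3/10 + 3/20*3/5 = 77/400
d_2 = (s_1=1103/1600, s_2=189/1600, s_3=77/400)
  d_3[s_1] = 1103/1600*4/5 + 189/1600*13/20 + 77/400*3/20 = 21029/32000
  d_3[s_2] = 1103/1600*1/10 + 189/1600*1/20 + 77/400*1/4 = 787/6400
  d_3[s_3] = 1103/1600*1/10 + 189/1600*3/10 + 77/400*3/5 = 1759/8000
d_3 = (s_1=21029/32000, s_2=787/6400, s_3=1759/8000)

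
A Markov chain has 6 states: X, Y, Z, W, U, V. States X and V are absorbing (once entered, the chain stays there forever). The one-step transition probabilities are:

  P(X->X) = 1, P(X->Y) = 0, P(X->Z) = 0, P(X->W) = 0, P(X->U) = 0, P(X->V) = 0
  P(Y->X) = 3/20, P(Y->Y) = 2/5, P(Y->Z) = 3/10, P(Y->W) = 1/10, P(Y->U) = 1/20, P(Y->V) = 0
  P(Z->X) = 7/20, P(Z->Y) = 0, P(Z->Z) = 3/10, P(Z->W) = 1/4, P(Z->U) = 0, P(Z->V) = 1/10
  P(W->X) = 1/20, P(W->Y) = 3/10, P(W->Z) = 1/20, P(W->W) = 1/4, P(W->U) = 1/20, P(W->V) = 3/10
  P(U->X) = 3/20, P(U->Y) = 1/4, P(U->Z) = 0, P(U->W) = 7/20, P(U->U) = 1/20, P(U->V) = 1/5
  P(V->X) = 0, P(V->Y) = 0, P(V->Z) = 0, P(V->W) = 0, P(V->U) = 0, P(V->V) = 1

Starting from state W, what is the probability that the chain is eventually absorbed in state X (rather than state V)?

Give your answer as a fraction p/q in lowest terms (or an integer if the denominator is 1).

Let a_i = P(absorbed in X | start in state i).
Boundary conditions: a_X = 1, a_V = 0.
For each transient state i, a_i = sum_j P(i->j) * a_j:
  a_Y = 3/20*a_X + 2/5*a_Y + 3/10*a_Z + 1/10*a_W + 1/20*a_U + 0*a_V
  a_Z = 7/20*a_X + 0*a_Y + 3/10*a_Z + 1/4*a_W + 0*a_U + 1/10*a_V
  a_W = 1/20*a_X + 3/10*a_Y + 1/20*a_Z + 1/4*a_W + 1/20*a_U + 3/10*a_V
  a_U = 3/20*a_X + 1/4*a_Y + 0*a_Z + 7/20*a_W + 1/20*a_U + 1/5*a_V

Substituting a_X = 1 and a_V = 0, rearrange to (I - Q) a = r where r[i] = P(i -> X):
  [3/5, -3/10, -1/10, -1/20] . (a_Y, a_Z, a_W, a_U) = 3/20
  [0, 7/10, -1/4, 0] . (a_Y, a_Z, a_W, a_U) = 7/20
  [-3/10, -1/20, 3/4, -1/20] . (a_Y, a_Z, a_W, a_U) = 1/20
  [-1/4, 0, -7/20, 19/20] . (a_Y, a_Z, a_W, a_U) = 3/20

Solving yields:
  a_Y = 25371/37049
  a_Z = 24037/37049
  a_W = 15435/37049
  a_U = 18213/37049

Starting state is W, so the absorption probability is a_W = 15435/37049.

Answer: 15435/37049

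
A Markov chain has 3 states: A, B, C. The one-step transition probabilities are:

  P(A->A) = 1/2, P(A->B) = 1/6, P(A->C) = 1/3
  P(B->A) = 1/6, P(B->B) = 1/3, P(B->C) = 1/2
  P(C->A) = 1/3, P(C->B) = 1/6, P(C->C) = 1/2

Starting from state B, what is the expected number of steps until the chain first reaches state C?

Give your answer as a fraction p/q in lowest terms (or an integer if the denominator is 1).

Answer: 24/11

Derivation:
Let h_i = expected steps to first reach C from state i.
Boundary: h_C = 0.
First-step equations for the other states:
  h_A = 1 + 1/2*h_A + 1/6*h_B + 1/3*h_C
  h_B = 1 + 1/6*h_A + 1/3*h_B + 1/2*h_C

Substituting h_C = 0 and rearranging gives the linear system (I - Q) h = 1:
  [1/2, -1/6] . (h_A, h_B) = 1
  [-1/6, 2/3] . (h_A, h_B) = 1

Solving yields:
  h_A = 30/11
  h_B = 24/11

Starting state is B, so the expected hitting time is h_B = 24/11.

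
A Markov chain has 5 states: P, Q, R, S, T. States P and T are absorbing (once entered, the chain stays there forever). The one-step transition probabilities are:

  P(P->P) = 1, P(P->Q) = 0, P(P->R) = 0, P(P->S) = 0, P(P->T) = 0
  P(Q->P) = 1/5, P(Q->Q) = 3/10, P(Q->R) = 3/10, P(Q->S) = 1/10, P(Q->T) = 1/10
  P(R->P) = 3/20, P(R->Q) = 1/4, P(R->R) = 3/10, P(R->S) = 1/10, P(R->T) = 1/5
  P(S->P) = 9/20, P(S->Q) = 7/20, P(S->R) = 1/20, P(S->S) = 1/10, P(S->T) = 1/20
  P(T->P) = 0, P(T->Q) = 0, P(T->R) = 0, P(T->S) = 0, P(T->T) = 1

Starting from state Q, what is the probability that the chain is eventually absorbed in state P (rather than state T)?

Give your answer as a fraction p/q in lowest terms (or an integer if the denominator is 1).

Answer: 169/267

Derivation:
Let a_i = P(absorbed in P | start in state i).
Boundary conditions: a_P = 1, a_T = 0.
For each transient state i, a_i = sum_j P(i->j) * a_j:
  a_Q = 1/5*a_P + 3/10*a_Q + 3/10*a_R + 1/10*a_S + 1/10*a_T
  a_R = 3/20*a_P + 1/4*a_Q + 3/10*a_R + 1/10*a_S + 1/5*a_T
  a_S = 9/20*a_P + 7/20*a_Q + 1/20*a_R + 1/10*a_S + 1/20*a_T

Substituting a_P = 1 and a_T = 0, rearrange to (I - Q) a = r where r[i] = P(i -> P):
  [7/10, -3/10, -1/10] . (a_Q, a_R, a_S) = 1/5
  [-1/4, 7/10, -1/10] . (a_Q, a_R, a_S) = 3/20
  [-7/20, -1/20, 9/10] . (a_Q, a_R, a_S) = 9/20

Solving yields:
  a_Q = 169/267
  a_R = 736/1335
  a_S = 1037/1335

Starting state is Q, so the absorption probability is a_Q = 169/267.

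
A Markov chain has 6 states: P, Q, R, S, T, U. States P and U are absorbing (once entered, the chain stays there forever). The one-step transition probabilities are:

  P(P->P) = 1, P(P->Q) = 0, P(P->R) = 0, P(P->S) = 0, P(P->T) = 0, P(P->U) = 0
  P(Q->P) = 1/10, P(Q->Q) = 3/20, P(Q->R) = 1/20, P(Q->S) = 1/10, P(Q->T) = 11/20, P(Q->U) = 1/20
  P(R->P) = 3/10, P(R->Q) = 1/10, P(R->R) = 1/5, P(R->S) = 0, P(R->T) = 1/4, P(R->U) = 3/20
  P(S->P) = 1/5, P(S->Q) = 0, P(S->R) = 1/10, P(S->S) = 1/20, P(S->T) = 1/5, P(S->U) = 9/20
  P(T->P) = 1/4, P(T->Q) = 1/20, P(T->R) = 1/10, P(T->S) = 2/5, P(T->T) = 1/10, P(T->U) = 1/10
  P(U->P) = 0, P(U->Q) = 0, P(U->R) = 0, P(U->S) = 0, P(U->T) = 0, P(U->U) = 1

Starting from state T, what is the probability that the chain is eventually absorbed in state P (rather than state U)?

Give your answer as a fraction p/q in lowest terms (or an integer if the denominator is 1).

Answer: 40880/74159

Derivation:
Let a_i = P(absorbed in P | start in state i).
Boundary conditions: a_P = 1, a_U = 0.
For each transient state i, a_i = sum_j P(i->j) * a_j:
  a_Q = 1/10*a_P + 3/20*a_Q + 1/20*a_R + 1/10*a_S + 11/20*a_T + 1/20*a_U
  a_R = 3/10*a_P + 1/10*a_Q + 1/5*a_R + 0*a_S + 1/4*a_T + 3/20*a_U
  a_S = 1/5*a_P + 0*a_Q + 1/10*a_R + 1/20*a_S + 1/5*a_T + 9/20*a_U
  a_T = 1/4*a_P + 1/20*a_Q + 1/10*a_R + 2/5*a_S + 1/10*a_T + 1/10*a_U

Substituting a_P = 1 and a_U = 0, rearrange to (I - Q) a = r where r[i] = P(i -> P):
  [17/20, -1/20, -1/10, -11/20] . (a_Q, a_R, a_S, a_T) = 1/10
  [-1/10, 4/5, 0, -1/4] . (a_Q, a_R, a_S, a_T) = 3/10
  [0, -1/10, 19/20, -1/5] . (a_Q, a_R, a_S, a_T) = 1/5
  [-1/20, -1/10, -2/5, 9/10] . (a_Q, a_R, a_S, a_T) = 1/4

Solving yields:
  a_Q = 41283/74159
  a_R = 45745/74159
  a_S = 29034/74159
  a_T = 40880/74159

Starting state is T, so the absorption probability is a_T = 40880/74159.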